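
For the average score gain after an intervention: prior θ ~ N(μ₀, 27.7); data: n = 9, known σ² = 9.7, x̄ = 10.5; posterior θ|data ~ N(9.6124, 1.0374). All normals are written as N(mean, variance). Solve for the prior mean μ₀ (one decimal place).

μ₀ = -13.2

With known observation variance, the Normal–Normal posterior has precision τ_n = τ₀ + n/σ² and mean μ_n = (τ₀μ₀ + (n/σ²)x̄)/τ_n.
Here τ₀ = 1/27.7 = 0.036101 and τ_data = 9/9.7 = 0.927835, so τ_n = 0.963936.
Rearranging for μ₀: μ₀ = (μ_n·τ_n − τ_data·x̄)/τ₀ = (9.6124·0.963936 − 0.927835·10.5) / 0.036101 = -0.476529/0.036101 ≈ -13.2.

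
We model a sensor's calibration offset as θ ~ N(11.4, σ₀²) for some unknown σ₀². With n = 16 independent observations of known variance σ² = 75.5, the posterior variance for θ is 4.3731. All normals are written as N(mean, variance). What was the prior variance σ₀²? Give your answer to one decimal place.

For the Normal–Normal model with known σ², precisions add: τ_n = τ₀ + n/σ².
So 1/σ₀² = 1/4.3731 − 16/75.5 = 0.228671 − 0.211921 = 0.016750.
Hence σ₀² = 1/0.016750 ≈ 59.7.

σ₀² = 59.7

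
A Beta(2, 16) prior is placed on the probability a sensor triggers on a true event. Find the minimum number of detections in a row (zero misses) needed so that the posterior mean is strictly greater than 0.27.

k = 4

After k detections and 0 misses the posterior is Beta(2+k, 16), with mean (2+k)/(2+16+k).
Set (2+k)/(18+k) > 0.27 and solve: k > (0.27·18 − 2)/(1 − 0.27) = 3.918.
The smallest integer exceeding 3.918 is 4, and checking k=4: (6)/(22) = 0.2727 > 0.27.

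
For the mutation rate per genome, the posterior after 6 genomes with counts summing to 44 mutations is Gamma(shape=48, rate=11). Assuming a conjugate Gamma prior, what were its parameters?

A Gamma(α, β) prior (rate parametrization) on a Poisson rate with n observations summing to S gives posterior Gamma(α+S, β+n).
So α = 48 − 44 = 4 and β = 11 − 6 = 5.

Gamma(shape=4, rate=5)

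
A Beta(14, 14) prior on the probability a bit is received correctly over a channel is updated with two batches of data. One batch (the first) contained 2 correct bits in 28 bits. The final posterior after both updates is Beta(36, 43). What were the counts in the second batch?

20 correct bits and 3 errors

Sequential conjugate updates are equivalent to a single update on the pooled data, so total successes = posterior α − prior α and total failures = posterior β − prior β.
Total across both batches: 36−14=22 correct bits, 43−14=29 errors.
Subtract the first batch: 22−2=20 correct bits and 29−26=3 errors.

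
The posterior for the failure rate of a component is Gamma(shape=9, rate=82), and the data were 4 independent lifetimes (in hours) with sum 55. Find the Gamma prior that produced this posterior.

Gamma–exponential conjugacy: posterior shape = α + n, posterior rate = β + Σtᵢ.
So α = 9 − 4 = 5 and β = 82 − 55 = 27.

Gamma(shape=5, rate=27)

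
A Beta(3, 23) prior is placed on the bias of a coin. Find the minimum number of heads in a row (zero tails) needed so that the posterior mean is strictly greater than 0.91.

After k heads and 0 tails the posterior is Beta(3+k, 23), with mean (3+k)/(3+23+k).
Set (3+k)/(26+k) > 0.91 and solve: k > (0.91·26 − 3)/(1 − 0.91) = 229.556.
The smallest integer exceeding 229.556 is 230.

k = 230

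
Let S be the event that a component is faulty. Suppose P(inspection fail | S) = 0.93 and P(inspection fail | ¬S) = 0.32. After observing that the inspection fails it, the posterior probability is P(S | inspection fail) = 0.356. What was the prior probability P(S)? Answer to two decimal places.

In odds form, posterior odds = prior odds × likelihood ratio, so prior odds = posterior odds ÷ LR.
Posterior odds = 0.356/(1−0.356) = 0.5528. LR = 0.93/0.32 = 2.9062.
Prior odds = 0.5528/2.9062 = 0.1902, so P(S) = 0.1902/(1+0.1902) ≈ 0.16.

P(S) = 0.16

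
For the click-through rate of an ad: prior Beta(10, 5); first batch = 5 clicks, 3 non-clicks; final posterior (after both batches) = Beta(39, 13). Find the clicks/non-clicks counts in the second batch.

24 clicks and 5 non-clicks

Because Beta–binomial updating is additive in the counts, the combined data contributed (α_post−α_prior, β_post−β_prior) successes and failures.
Total across both batches: 39−10=29 clicks, 13−5=8 non-clicks.
Subtract the first batch: 29−5=24 clicks and 8−3=5 non-clicks.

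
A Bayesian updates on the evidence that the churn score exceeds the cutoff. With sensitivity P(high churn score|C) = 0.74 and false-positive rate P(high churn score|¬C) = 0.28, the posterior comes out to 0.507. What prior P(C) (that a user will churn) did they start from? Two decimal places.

Bayes' rule in odds form gives O(C|E) = O(C)·[P(E|C)/P(E|¬C)], hence O(C) = O(C|E)/LR.
Posterior odds = 0.507/(1−0.507) = 1.0284. LR = 0.74/0.28 = 2.6429.
Prior odds = 1.0284/2.6429 = 0.3891, so P(C) = 0.3891/(1+0.3891) ≈ 0.28.

P(C) = 0.28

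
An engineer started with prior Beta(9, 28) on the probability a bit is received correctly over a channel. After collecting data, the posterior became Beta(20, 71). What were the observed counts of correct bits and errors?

Under Beta–binomial conjugacy the posterior parameters are (α+s, β+f).
Match parameters: s=20−9=11, f=71−28=43.

11 correct bits and 43 errors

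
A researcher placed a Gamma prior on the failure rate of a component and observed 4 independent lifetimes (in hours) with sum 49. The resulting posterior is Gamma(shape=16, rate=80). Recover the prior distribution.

Gamma(shape=12, rate=31)

Gamma–exponential conjugacy: posterior shape = α + n, posterior rate = β + Σtᵢ.
So α = 16 − 4 = 12 and β = 80 − 49 = 31.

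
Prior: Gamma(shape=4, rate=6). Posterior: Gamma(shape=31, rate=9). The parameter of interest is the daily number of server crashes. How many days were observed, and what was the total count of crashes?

n = 3 days with total 27 crashes

A Gamma(α, β) prior (rate parametrization) on a Poisson rate with n observations summing to S gives posterior Gamma(α+S, β+n).
Matching: Σxᵢ = 31 − 4 = 27 and n = 9 − 6 = 3.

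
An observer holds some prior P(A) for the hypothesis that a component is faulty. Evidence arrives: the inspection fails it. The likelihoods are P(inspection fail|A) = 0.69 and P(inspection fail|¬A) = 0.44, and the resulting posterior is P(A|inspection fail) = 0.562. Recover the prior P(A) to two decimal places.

P(A) = 0.45

Bayes' rule in odds form gives O(A|E) = O(A)·[P(E|A)/P(E|¬A)], hence O(A) = O(A|E)/LR.
Posterior odds = 0.562/(1−0.562) = 1.2831. LR = 0.69/0.44 = 1.5682.
Prior odds = 1.2831/1.5682 = 0.8182, so P(A) = 0.8182/(1+0.8182) ≈ 0.45.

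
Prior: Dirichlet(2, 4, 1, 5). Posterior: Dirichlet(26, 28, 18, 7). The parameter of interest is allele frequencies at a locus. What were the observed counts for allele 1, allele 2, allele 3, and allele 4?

counts (24, 24, 17, 2)

For a Dirichlet(α) prior with multinomial counts c, the posterior is Dirichlet(α + c) componentwise.
Counts are posterior − prior componentwise: 26−2=24, 28−4=24, 18−1=17, 7−5=2.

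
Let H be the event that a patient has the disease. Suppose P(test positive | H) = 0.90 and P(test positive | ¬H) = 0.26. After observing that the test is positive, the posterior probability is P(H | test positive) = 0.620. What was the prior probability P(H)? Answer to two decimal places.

Bayes' rule in odds form gives O(H|E) = O(H)·[P(E|H)/P(E|¬H)], hence O(H) = O(H|E)/LR.
Posterior odds = 0.620/(1−0.620) = 1.6316. LR = 0.90/0.26 = 3.4615.
Prior odds = 1.6316/3.4615 = 0.4714, so P(H) = 0.4714/(1+0.4714) ≈ 0.32.

P(H) = 0.32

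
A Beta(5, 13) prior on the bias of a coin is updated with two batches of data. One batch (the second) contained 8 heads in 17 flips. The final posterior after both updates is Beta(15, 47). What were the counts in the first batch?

2 heads and 25 tails

Sequential conjugate updates are equivalent to a single update on the pooled data, so total successes = posterior α − prior α and total failures = posterior β − prior β.
Total across both batches: 15−5=10 heads, 47−13=34 tails.
Subtract the second batch: 10−8=2 heads and 34−9=25 tails.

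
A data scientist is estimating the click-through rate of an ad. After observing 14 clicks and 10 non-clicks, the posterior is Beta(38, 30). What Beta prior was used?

Beta(24, 20)

A Beta(a, b) prior with s successes and f failures in binomial data gives a Beta(a+s, b+f) posterior.
So a = 38 − 14 = 24 and b = 30 − 10 = 20.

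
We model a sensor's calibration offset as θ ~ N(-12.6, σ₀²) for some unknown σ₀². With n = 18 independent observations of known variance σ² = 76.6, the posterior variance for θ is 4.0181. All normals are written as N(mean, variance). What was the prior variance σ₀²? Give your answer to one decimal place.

Posterior precision equals prior precision plus data precision: 1/σ_n² = 1/σ₀² + n/σ².
So 1/σ₀² = 1/4.0181 − 18/76.6 = 0.248874 − 0.234987 = 0.013887.
Hence σ₀² = 1/0.013887 ≈ 72.0.

σ₀² = 72.0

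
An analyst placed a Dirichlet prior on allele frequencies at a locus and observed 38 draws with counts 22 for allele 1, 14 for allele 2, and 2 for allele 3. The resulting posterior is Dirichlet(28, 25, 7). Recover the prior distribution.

Dirichlet(6, 11, 5)

For a Dirichlet(α) prior with multinomial counts c, the posterior is Dirichlet(α + c) componentwise.
Subtract each count from the matching posterior parameter: 28−22=6, 25−14=11, 7−2=5.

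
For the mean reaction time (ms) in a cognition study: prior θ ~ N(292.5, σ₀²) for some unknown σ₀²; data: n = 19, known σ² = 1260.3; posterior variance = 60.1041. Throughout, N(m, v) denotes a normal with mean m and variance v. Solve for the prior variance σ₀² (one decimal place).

σ₀² = 640.2

For the Normal–Normal model with known σ², precisions add: τ_n = τ₀ + n/σ².
So 1/σ₀² = 1/60.1041 − 19/1260.3 = 0.016638 − 0.015076 = 0.001562.
Hence σ₀² = 1/0.001562 ≈ 640.2.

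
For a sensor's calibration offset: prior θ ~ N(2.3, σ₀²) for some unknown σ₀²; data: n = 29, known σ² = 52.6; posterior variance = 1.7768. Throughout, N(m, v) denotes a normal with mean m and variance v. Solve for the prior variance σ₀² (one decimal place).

For the Normal–Normal model with known σ², precisions add: τ_n = τ₀ + n/σ².
So 1/σ₀² = 1/1.7768 − 29/52.6 = 0.562810 − 0.551331 = 0.011479.
Hence σ₀² = 1/0.011479 ≈ 87.1.

σ₀² = 87.1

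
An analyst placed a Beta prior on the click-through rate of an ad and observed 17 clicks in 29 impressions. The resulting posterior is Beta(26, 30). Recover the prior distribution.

A Beta(α, β) prior with s successes and f failures in binomial data gives a Beta(α+s, β+f) posterior.
So α = 26 − 17 = 9 and β = 30 − 12 = 18.

Beta(9, 18)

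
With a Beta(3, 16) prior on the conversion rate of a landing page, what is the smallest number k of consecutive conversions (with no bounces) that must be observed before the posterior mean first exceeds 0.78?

k = 54

After k conversions and 0 bounces the posterior is Beta(3+k, 16), with mean (3+k)/(3+16+k).
Set (3+k)/(19+k) > 0.78 and solve: k > (0.78·19 − 3)/(1 − 0.78) = 53.727.
The smallest integer exceeding 53.727 is 54.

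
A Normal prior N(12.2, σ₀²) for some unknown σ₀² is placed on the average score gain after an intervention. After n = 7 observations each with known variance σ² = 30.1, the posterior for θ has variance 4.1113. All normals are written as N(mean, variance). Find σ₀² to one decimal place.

σ₀² = 93.7

Posterior precision equals prior precision plus data precision: 1/σ_n² = 1/σ₀² + n/σ².
So 1/σ₀² = 1/4.1113 − 7/30.1 = 0.243232 − 0.232558 = 0.010674.
Hence σ₀² = 1/0.010674 ≈ 93.7.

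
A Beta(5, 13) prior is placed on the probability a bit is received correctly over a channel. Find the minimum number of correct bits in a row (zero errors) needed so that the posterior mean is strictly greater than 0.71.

k = 27

After k correct bits and 0 errors the posterior is Beta(5+k, 13), with mean (5+k)/(5+13+k).
Set (5+k)/(18+k) > 0.71 and solve: k > (0.71·18 − 5)/(1 − 0.71) = 26.828.
The smallest integer exceeding 26.828 is 27, and checking k=27: (32)/(45) = 0.7111 > 0.71.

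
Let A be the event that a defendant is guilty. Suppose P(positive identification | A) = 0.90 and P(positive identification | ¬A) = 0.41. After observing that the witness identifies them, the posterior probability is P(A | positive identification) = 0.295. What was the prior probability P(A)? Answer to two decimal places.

P(A) = 0.16

Bayes' rule in odds form gives O(A|E) = O(A)·[P(E|A)/P(E|¬A)], hence O(A) = O(A|E)/LR.
Posterior odds = 0.295/(1−0.295) = 0.4184. LR = 0.90/0.41 = 2.1951.
Prior odds = 0.4184/2.1951 = 0.1906, so P(A) = 0.1906/(1+0.1906) ≈ 0.16.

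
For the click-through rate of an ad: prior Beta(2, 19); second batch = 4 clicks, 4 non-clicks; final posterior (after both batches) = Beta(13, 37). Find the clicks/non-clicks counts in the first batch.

Sequential conjugate updates are equivalent to a single update on the pooled data, so total successes = posterior α − prior α and total failures = posterior β − prior β.
Total across both batches: 13−2=11 clicks, 37−19=18 non-clicks.
Subtract the second batch: 11−4=7 clicks and 18−4=14 non-clicks.

7 clicks and 14 non-clicks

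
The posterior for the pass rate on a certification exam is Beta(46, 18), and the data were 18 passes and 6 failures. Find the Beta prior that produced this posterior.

Under Beta–binomial conjugacy the posterior parameters are (α+s, β+f).
Subtract the data counts: 46−18=28, 18−6=12.

Beta(28, 12)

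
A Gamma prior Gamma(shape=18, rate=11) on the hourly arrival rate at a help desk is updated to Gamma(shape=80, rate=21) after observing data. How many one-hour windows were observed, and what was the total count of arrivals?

n = 10 one-hour windows with total 62 arrivals

Gamma–Poisson conjugacy: posterior shape = α + Σxᵢ, posterior rate = β + n.
Matching: Σxᵢ = 80 − 18 = 62 and n = 21 − 11 = 10.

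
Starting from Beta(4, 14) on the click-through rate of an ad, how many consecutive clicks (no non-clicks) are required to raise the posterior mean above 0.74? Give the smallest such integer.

After k clicks and 0 non-clicks the posterior is Beta(4+k, 14), with mean (4+k)/(4+14+k).
Set (4+k)/(18+k) > 0.74 and solve: k > (0.74·18 − 4)/(1 − 0.74) = 35.846.
The smallest integer exceeding 35.846 is 36.

k = 36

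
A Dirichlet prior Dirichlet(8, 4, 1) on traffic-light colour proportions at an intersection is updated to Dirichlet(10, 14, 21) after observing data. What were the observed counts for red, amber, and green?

counts (2, 10, 20)

For a Dirichlet(α) prior with multinomial counts c, the posterior is Dirichlet(α + c) componentwise.
Counts are posterior − prior componentwise: 10−8=2, 14−4=10, 21−1=20.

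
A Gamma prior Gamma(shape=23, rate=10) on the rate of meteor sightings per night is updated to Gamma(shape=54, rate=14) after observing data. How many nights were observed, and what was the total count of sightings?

A Gamma(α, β) prior (rate parametrization) on a Poisson rate with n observations summing to S gives posterior Gamma(α+S, β+n).
Matching: Σxᵢ = 54 − 23 = 31 and n = 14 − 10 = 4.

n = 4 nights with total 31 sightings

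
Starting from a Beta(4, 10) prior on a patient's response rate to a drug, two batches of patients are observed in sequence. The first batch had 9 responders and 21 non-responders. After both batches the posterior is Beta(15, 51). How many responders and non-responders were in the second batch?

Sequential conjugate updates are equivalent to a single update on the pooled data, so total successes = posterior α − prior α and total failures = posterior β − prior β.
Total across both batches: 15−4=11 responders, 51−10=41 non-responders.
Subtract the first batch: 11−9=2 responders and 41−21=20 non-responders.

2 responders and 20 non-responders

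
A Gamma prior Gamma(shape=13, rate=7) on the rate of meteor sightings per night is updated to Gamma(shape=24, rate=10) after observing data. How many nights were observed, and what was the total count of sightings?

Gamma–Poisson conjugacy: posterior shape = α + Σxᵢ, posterior rate = β + n.
Matching: Σxᵢ = 24 − 13 = 11 and n = 10 − 7 = 3.

n = 3 nights with total 11 sightings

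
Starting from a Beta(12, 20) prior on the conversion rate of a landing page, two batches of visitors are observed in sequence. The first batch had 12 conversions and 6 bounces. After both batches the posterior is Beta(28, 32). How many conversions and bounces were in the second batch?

4 conversions and 6 bounces

Because Beta–binomial updating is additive in the counts, the combined data contributed (α_post−α_prior, β_post−β_prior) successes and failures.
Total across both batches: 28−12=16 conversions, 32−20=12 bounces.
Subtract the first batch: 16−12=4 conversions and 12−6=6 bounces.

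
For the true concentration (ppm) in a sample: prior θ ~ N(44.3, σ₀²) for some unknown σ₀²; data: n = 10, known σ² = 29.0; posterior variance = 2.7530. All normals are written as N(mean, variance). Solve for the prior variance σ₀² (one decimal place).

Posterior precision equals prior precision plus data precision: 1/σ_n² = 1/σ₀² + n/σ².
So 1/σ₀² = 1/2.7530 − 10/29.0 = 0.363240 − 0.344828 = 0.018412.
Hence σ₀² = 1/0.018412 ≈ 54.3.

σ₀² = 54.3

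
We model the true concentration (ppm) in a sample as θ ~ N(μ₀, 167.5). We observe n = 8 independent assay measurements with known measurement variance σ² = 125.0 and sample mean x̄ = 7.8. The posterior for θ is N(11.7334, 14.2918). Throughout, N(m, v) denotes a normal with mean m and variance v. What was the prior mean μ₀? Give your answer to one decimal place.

μ₀ = 53.9

The posterior mean is a precision-weighted average: μ_n = (τ₀μ₀ + τ_data·x̄)/(τ₀+τ_data), with τ₀=1/σ₀² and τ_data=n/σ².
Here τ₀ = 1/167.5 = 0.005970 and τ_data = 8/125.0 = 0.064000, so τ_n = 0.069970.
Rearranging for μ₀: μ₀ = (μ_n·τ_n − τ_data·x̄)/τ₀ = (11.7334·0.069970 − 0.064000·7.8) / 0.005970 = 0.321786/0.005970 ≈ 53.9.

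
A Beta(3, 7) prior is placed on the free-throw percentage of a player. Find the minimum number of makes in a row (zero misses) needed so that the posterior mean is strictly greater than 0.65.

After k makes and 0 misses the posterior is Beta(3+k, 7), with mean (3+k)/(3+7+k).
Set (3+k)/(10+k) > 0.65 and solve: k > (0.65·10 − 3)/(1 − 0.65) = 10.000.
The smallest integer exceeding 10.000 is 11.

k = 11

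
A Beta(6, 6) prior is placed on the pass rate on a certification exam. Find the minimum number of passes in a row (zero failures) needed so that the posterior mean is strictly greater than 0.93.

After k passes and 0 failures the posterior is Beta(6+k, 6), with mean (6+k)/(6+6+k).
Set (6+k)/(12+k) > 0.93 and solve: k > (0.93·12 − 6)/(1 − 0.93) = 73.714.
The smallest integer exceeding 73.714 is 74, and checking k=74: (80)/(86) = 0.9302 > 0.93.

k = 74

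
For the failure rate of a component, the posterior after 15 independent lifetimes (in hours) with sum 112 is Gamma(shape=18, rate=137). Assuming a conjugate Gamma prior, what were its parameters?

Gamma–exponential conjugacy: posterior shape = α + n, posterior rate = β + Σtᵢ.
So α = 18 − 15 = 3 and β = 137 − 112 = 25.

Gamma(shape=3, rate=25)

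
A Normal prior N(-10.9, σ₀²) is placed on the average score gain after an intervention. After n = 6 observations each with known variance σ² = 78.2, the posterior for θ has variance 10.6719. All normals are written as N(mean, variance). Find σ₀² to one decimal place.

For the Normal–Normal model with known σ², precisions add: τ_n = τ₀ + n/σ².
So 1/σ₀² = 1/10.6719 − 6/78.2 = 0.093704 − 0.076726 = 0.016978.
Hence σ₀² = 1/0.016978 ≈ 58.9.

σ₀² = 58.9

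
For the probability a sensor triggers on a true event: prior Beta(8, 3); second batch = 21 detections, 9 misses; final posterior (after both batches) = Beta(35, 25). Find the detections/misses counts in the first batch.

6 detections and 13 misses

Because Beta–binomial updating is additive in the counts, the combined data contributed (α_post−α_prior, β_post−β_prior) successes and failures.
Total across both batches: 35−8=27 detections, 25−3=22 misses.
Subtract the second batch: 27−21=6 detections and 22−9=13 misses.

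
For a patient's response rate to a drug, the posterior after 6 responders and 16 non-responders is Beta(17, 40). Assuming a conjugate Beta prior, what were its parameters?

A Beta(α, β) prior with s successes and f failures in binomial data gives a Beta(α+s, β+f) posterior.
So α = 17 − 6 = 11 and β = 40 − 16 = 24.

Beta(11, 24)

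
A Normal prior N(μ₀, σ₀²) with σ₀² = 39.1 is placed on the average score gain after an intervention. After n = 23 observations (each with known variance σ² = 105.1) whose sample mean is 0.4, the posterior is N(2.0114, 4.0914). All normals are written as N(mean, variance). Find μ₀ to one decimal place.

μ₀ = 15.8

The posterior mean is a precision-weighted average: μ_n = (τ₀μ₀ + τ_data·x̄)/(τ₀+τ_data), with τ₀=1/σ₀² and τ_data=n/σ².
Here τ₀ = 1/39.1 = 0.025575 and τ_data = 23/105.1 = 0.218839, so τ_n = 0.244414.
Rearranging for μ₀: μ₀ = (μ_n·τ_n − τ_data·x̄)/τ₀ = (2.0114·0.244414 − 0.218839·0.4) / 0.025575 = 0.404079/0.025575 ≈ 15.8.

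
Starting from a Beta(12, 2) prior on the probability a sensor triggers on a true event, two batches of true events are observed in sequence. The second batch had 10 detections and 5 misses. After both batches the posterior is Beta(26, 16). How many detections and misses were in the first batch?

4 detections and 9 misses

Because Beta–binomial updating is additive in the counts, the combined data contributed (α_post−α_prior, β_post−β_prior) successes and failures.
Total across both batches: 26−12=14 detections, 16−2=14 misses.
Subtract the second batch: 14−10=4 detections and 14−5=9 misses.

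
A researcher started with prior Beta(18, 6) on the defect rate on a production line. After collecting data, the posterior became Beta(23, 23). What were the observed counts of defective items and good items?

5 defective items and 17 good items

A Beta(a, b) prior with s successes and f failures in binomial data gives a Beta(a+s, b+f) posterior.
Match parameters: s=23−18=5, f=23−6=17.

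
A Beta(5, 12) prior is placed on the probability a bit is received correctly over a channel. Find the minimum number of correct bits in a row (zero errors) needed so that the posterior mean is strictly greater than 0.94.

After k correct bits and 0 errors the posterior is Beta(5+k, 12), with mean (5+k)/(5+12+k).
Set (5+k)/(17+k) > 0.94 and solve: k > (0.94·17 − 5)/(1 − 0.94) = 183.000.
The smallest integer exceeding 183.000 is 184, and checking k=184: (189)/(201) = 0.9403 > 0.94.

k = 184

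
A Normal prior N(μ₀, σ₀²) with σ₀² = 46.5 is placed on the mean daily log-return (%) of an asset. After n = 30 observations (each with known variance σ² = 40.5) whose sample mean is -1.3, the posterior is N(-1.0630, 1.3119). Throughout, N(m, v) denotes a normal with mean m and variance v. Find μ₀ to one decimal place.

μ₀ = 7.1

The posterior mean is a precision-weighted average: μ_n = (τ₀μ₀ + τ_data·x̄)/(τ₀+τ_data), with τ₀=1/σ₀² and τ_data=n/σ².
Here τ₀ = 1/46.5 = 0.021505 and τ_data = 30/40.5 = 0.740741, so τ_n = 0.762246.
Rearranging for μ₀: μ₀ = (μ_n·τ_n − τ_data·x̄)/τ₀ = (-1.0630·0.762246 − 0.740741·-1.3) / 0.021505 = 0.152696/0.021505 ≈ 7.1.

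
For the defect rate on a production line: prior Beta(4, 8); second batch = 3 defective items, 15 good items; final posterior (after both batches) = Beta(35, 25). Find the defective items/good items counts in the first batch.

28 defective items and 2 good items

Because Beta–binomial updating is additive in the counts, the combined data contributed (α_post−α_prior, β_post−β_prior) successes and failures.
Total across both batches: 35−4=31 defective items, 25−8=17 good items.
Subtract the second batch: 31−3=28 defective items and 17−15=2 good items.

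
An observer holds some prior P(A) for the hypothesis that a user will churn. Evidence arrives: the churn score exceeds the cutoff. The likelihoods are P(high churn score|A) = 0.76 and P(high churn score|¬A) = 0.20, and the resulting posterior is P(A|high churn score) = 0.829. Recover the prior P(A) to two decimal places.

P(A) = 0.56

In odds form, posterior odds = prior odds × likelihood ratio, so prior odds = posterior odds ÷ LR.
Posterior odds = 0.829/(1−0.829) = 4.8480. LR = 0.76/0.20 = 3.8000.
Prior odds = 4.8480/3.8000 = 1.2758, so P(A) = 1.2758/(1+1.2758) ≈ 0.56.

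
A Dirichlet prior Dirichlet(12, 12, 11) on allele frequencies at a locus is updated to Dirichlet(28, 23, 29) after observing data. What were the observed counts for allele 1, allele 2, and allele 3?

For a Dirichlet(α) prior with multinomial counts c, the posterior is Dirichlet(α + c) componentwise.
Counts are posterior − prior componentwise: 28−12=16, 23−12=11, 29−11=18.

counts (16, 11, 18)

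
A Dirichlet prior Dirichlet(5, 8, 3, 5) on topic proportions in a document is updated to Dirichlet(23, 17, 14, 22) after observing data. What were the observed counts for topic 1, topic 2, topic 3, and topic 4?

For a Dirichlet(α) prior with multinomial counts c, the posterior is Dirichlet(α + c) componentwise.
Counts are posterior − prior componentwise: 23−5=18, 17−8=9, 14−3=11, 22−5=17.

counts (18, 9, 11, 17)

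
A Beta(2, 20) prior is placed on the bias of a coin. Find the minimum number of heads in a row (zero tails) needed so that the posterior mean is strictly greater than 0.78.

After k heads and 0 tails the posterior is Beta(2+k, 20), with mean (2+k)/(2+20+k).
Set (2+k)/(22+k) > 0.78 and solve: k > (0.78·22 − 2)/(1 − 0.78) = 68.909.
The smallest integer exceeding 68.909 is 69.

k = 69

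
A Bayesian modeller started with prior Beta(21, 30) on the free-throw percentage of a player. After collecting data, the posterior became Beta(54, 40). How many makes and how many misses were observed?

33 makes and 10 misses

Beta is conjugate to the binomial likelihood: posterior = Beta(α+s, β+f).
Match parameters: s=54−21=33, f=40−30=10.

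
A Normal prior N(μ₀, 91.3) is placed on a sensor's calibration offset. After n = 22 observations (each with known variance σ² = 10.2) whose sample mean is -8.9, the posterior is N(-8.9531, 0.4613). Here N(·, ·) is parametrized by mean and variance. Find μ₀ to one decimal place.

With known observation variance, the Normal–Normal posterior has precision τ_n = τ₀ + n/σ² and mean μ_n = (τ₀μ₀ + (n/σ²)x̄)/τ_n.
Here τ₀ = 1/91.3 = 0.010953 and τ_data = 22/10.2 = 2.156863, so τ_n = 2.167816.
Rearranging for μ₀: μ₀ = (μ_n·τ_n − τ_data·x̄)/τ₀ = (-8.9531·2.167816 − 2.156863·-8.9) / 0.010953 = -0.212593/0.010953 ≈ -19.4.

μ₀ = -19.4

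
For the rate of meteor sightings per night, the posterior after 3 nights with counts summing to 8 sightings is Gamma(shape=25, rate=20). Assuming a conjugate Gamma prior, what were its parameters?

Gamma(shape=17, rate=17)

A Gamma(α, β) prior (rate parametrization) on a Poisson rate with n observations summing to S gives posterior Gamma(α+S, β+n).
So α = 25 − 8 = 17 and β = 20 − 3 = 17.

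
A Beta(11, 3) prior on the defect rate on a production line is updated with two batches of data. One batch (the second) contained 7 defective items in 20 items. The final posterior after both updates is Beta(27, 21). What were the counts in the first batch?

9 defective items and 5 good items

Because Beta–binomial updating is additive in the counts, the combined data contributed (α_post−α_prior, β_post−β_prior) successes and failures.
Total across both batches: 27−11=16 defective items, 21−3=18 good items.
Subtract the second batch: 16−7=9 defective items and 18−13=5 good items.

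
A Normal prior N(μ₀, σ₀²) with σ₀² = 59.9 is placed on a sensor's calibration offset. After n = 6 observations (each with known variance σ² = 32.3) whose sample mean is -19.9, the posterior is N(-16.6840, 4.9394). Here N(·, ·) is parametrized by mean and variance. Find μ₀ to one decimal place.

The posterior mean is a precision-weighted average: μ_n = (τ₀μ₀ + τ_data·x̄)/(τ₀+τ_data), with τ₀=1/σ₀² and τ_data=n/σ².
Here τ₀ = 1/59.9 = 0.016694 and τ_data = 6/32.3 = 0.185759, so τ_n = 0.202453.
Rearranging for μ₀: μ₀ = (μ_n·τ_n − τ_data·x̄)/τ₀ = (-16.6840·0.202453 − 0.185759·-19.9) / 0.016694 = 0.318878/0.016694 ≈ 19.1.

μ₀ = 19.1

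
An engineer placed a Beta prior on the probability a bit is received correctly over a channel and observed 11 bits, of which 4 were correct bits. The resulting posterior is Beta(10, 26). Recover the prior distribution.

Beta(6, 19)

Beta is conjugate to the binomial likelihood: posterior = Beta(α+s, β+f).
Subtract the data counts: 10−4=6, 26−7=19.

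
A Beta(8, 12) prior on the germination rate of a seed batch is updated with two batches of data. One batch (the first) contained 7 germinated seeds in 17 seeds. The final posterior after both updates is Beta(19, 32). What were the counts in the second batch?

Because Beta–binomial updating is additive in the counts, the combined data contributed (α_post−α_prior, β_post−β_prior) successes and failures.
Total across both batches: 19−8=11 germinated seeds, 32−12=20 non-germinating seeds.
Subtract the first batch: 11−7=4 germinated seeds and 20−10=10 non-germinating seeds.

4 germinated seeds and 10 non-germinating seeds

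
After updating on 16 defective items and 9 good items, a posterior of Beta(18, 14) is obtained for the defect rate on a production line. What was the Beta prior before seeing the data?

Beta(2, 5)

Under Beta–binomial conjugacy the posterior parameters are (a+s, b+f).
So a = 18 − 16 = 2 and b = 14 − 9 = 5.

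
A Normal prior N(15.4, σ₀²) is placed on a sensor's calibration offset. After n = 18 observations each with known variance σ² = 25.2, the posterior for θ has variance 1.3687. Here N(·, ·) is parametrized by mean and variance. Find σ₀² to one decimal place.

For the Normal–Normal model with known σ², precisions add: τ_n = τ₀ + n/σ².
So 1/σ₀² = 1/1.3687 − 18/25.2 = 0.730620 − 0.714286 = 0.016334.
Hence σ₀² = 1/0.016334 ≈ 61.2.

σ₀² = 61.2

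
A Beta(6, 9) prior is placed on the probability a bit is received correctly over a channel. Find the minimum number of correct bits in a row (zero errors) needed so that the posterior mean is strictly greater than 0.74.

k = 20

After k correct bits and 0 errors the posterior is Beta(6+k, 9), with mean (6+k)/(6+9+k).
Set (6+k)/(15+k) > 0.74 and solve: k > (0.74·15 − 6)/(1 − 0.74) = 19.615.
The smallest integer exceeding 19.615 is 20, and checking k=20: (26)/(35) = 0.7429 > 0.74.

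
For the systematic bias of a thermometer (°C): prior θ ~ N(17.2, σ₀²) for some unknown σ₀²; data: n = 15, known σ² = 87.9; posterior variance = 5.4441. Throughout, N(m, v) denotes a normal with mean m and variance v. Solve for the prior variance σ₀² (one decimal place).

For the Normal–Normal model with known σ², precisions add: τ_n = τ₀ + n/σ².
So 1/σ₀² = 1/5.4441 − 15/87.9 = 0.183685 − 0.170648 = 0.013037.
Hence σ₀² = 1/0.013037 ≈ 76.7.

σ₀² = 76.7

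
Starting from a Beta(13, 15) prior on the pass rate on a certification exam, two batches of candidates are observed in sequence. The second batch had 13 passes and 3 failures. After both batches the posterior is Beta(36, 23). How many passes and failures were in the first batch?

10 passes and 5 failures

Because Beta–binomial updating is additive in the counts, the combined data contributed (α_post−α_prior, β_post−β_prior) successes and failures.
Total across both batches: 36−13=23 passes, 23−15=8 failures.
Subtract the second batch: 23−13=10 passes and 8−3=5 failures.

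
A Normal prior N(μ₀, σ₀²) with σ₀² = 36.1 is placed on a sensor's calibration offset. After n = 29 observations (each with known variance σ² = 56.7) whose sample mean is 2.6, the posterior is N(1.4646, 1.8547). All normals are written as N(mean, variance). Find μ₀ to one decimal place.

The posterior mean is a precision-weighted average: μ_n = (τ₀μ₀ + τ_data·x̄)/(τ₀+τ_data), with τ₀=1/σ₀² and τ_data=n/σ².
Here τ₀ = 1/36.1 = 0.027701 and τ_data = 29/56.7 = 0.511464, so τ_n = 0.539165.
Rearranging for μ₀: μ₀ = (μ_n·τ_n − τ_data·x̄)/τ₀ = (1.4646·0.539165 − 0.511464·2.6) / 0.027701 = -0.540145/0.027701 ≈ -19.5.

μ₀ = -19.5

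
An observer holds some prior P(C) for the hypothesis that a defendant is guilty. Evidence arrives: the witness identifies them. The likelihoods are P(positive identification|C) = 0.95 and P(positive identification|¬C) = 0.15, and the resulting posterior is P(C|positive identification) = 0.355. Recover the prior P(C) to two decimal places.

P(C) = 0.08

In odds form, posterior odds = prior odds × likelihood ratio, so prior odds = posterior odds ÷ LR.
Posterior odds = 0.355/(1−0.355) = 0.5504. LR = 0.95/0.15 = 6.3333.
Prior odds = 0.5504/6.3333 = 0.0869, so P(C) = 0.0869/(1+0.0869) ≈ 0.08.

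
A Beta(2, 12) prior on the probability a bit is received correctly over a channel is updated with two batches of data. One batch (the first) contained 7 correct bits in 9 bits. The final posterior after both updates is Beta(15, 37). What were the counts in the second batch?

Because Beta–binomial updating is additive in the counts, the combined data contributed (α_post−α_prior, β_post−β_prior) successes and failures.
Total across both batches: 15−2=13 correct bits, 37−12=25 errors.
Subtract the first batch: 13−7=6 correct bits and 25−2=23 errors.

6 correct bits and 23 errors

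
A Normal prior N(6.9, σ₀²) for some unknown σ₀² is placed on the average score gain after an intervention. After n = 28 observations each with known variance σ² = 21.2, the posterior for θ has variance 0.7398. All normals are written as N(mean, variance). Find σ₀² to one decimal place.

σ₀² = 32.3

Posterior precision equals prior precision plus data precision: 1/σ_n² = 1/σ₀² + n/σ².
So 1/σ₀² = 1/0.7398 − 28/21.2 = 1.351717 − 1.320755 = 0.030962.
Hence σ₀² = 1/0.030962 ≈ 32.3.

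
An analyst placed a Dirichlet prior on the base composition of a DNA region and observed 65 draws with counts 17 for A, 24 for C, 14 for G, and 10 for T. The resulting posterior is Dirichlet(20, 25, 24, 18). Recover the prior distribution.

For a Dirichlet(α) prior with multinomial counts c, the posterior is Dirichlet(α + c) componentwise.
Subtract each count from the matching posterior parameter: 20−17=3, 25−24=1, 24−14=10, 18−10=8.

Dirichlet(3, 1, 10, 8)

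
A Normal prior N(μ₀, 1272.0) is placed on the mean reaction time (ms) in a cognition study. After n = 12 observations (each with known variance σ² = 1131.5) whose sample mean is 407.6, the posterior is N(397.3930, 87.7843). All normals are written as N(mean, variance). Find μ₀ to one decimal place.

μ₀ = 259.7

With known observation variance, the Normal–Normal posterior has precision τ_n = τ₀ + n/σ² and mean μ_n = (τ₀μ₀ + (n/σ²)x̄)/τ_n.
Here τ₀ = 1/1272.0 = 0.000786 and τ_data = 12/1131.5 = 0.010605, so τ_n = 0.011391.
Rearranging for μ₀: μ₀ = (μ_n·τ_n − τ_data·x̄)/τ₀ = (397.3930·0.011391 − 0.010605·407.6) / 0.000786 = 0.204106/0.000786 ≈ 259.7.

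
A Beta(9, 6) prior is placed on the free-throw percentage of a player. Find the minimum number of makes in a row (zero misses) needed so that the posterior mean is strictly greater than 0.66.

After k makes and 0 misses the posterior is Beta(9+k, 6), with mean (9+k)/(9+6+k).
Set (9+k)/(15+k) > 0.66 and solve: k > (0.66·15 − 9)/(1 − 0.66) = 2.647.
The smallest integer exceeding 2.647 is 3, and checking k=3: (12)/(18) = 0.6667 > 0.66.

k = 3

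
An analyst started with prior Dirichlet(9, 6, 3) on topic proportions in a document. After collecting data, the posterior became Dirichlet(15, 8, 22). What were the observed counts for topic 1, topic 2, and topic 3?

counts (6, 2, 19)

For a Dirichlet(α) prior with multinomial counts c, the posterior is Dirichlet(α + c) componentwise.
Counts are posterior − prior componentwise: 15−9=6, 8−6=2, 22−3=19.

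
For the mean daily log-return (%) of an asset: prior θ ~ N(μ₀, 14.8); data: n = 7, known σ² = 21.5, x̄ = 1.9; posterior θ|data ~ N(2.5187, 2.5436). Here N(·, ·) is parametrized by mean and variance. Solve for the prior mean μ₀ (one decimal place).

μ₀ = 5.5

The posterior mean is a precision-weighted average: μ_n = (τ₀μ₀ + τ_data·x̄)/(τ₀+τ_data), with τ₀=1/σ₀² and τ_data=n/σ².
Here τ₀ = 1/14.8 = 0.067568 and τ_data = 7/21.5 = 0.325581, so τ_n = 0.393149.
Rearranging for μ₀: μ₀ = (μ_n·τ_n − τ_data·x̄)/τ₀ = (2.5187·0.393149 − 0.325581·1.9) / 0.067568 = 0.371620/0.067568 ≈ 5.5.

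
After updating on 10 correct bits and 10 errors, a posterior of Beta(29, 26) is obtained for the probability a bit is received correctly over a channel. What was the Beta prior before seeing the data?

Beta(19, 16)

Under Beta–binomial conjugacy the posterior parameters are (α+s, β+f).
Subtract the data counts: 29−10=19, 26−10=16.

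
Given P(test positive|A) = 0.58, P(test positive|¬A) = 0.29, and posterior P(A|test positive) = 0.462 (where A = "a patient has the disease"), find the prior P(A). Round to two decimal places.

P(A) = 0.30

In odds form, posterior odds = prior odds × likelihood ratio, so prior odds = posterior odds ÷ LR.
Posterior odds = 0.462/(1−0.462) = 0.8587. LR = 0.58/0.29 = 2.0000.
Prior odds = 0.8587/2.0000 = 0.4294, so P(A) = 0.4294/(1+0.4294) ≈ 0.30.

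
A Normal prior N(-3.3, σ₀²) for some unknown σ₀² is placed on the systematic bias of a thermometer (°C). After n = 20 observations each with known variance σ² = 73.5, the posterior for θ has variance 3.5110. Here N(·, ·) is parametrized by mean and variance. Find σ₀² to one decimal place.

σ₀² = 78.7

Posterior precision equals prior precision plus data precision: 1/σ_n² = 1/σ₀² + n/σ².
So 1/σ₀² = 1/3.5110 − 20/73.5 = 0.284819 − 0.272109 = 0.012710.
Hence σ₀² = 1/0.012710 ≈ 78.7.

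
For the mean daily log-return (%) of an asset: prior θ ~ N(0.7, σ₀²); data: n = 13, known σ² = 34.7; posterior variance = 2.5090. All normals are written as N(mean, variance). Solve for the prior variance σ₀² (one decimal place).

σ₀² = 41.8

Posterior precision equals prior precision plus data precision: 1/σ_n² = 1/σ₀² + n/σ².
So 1/σ₀² = 1/2.5090 − 13/34.7 = 0.398565 − 0.374640 = 0.023925.
Hence σ₀² = 1/0.023925 ≈ 41.8.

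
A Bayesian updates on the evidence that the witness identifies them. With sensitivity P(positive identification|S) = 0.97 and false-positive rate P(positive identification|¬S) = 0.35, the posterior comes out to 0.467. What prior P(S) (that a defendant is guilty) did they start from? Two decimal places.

P(S) = 0.24

Bayes' rule in odds form gives O(S|E) = O(S)·[P(E|S)/P(E|¬S)], hence O(S) = O(S|E)/LR.
Posterior odds = 0.467/(1−0.467) = 0.8762. LR = 0.97/0.35 = 2.7714.
Prior odds = 0.8762/2.7714 = 0.3162, so P(S) = 0.3162/(1+0.3162) ≈ 0.24.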